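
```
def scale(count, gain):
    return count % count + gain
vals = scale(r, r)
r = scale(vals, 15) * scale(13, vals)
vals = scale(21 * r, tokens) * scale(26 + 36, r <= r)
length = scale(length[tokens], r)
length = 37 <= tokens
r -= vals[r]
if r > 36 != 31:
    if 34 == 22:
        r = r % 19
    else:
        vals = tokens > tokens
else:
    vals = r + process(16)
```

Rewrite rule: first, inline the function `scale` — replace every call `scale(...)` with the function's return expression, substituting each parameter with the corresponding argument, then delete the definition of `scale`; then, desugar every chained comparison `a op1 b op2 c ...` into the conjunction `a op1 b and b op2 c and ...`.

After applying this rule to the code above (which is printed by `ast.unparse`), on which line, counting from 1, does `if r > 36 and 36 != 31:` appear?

7

Transformed code:
vals = r % r + r
r = (vals % vals + 15) * (13 % 13 + vals)
vals = (21 * r % (21 * r) + tokens) * ((26 + 36) % (26 + 36) + (r <= r))
length = length[tokens] % length[tokens] + r
length = 37 <= tokens
r -= vals[r]
if r > 36 and 36 != 31:
    if 34 == 22:
        r = r % 19
    else:
        vals = tokens > tokens
else:
    vals = r + process(16)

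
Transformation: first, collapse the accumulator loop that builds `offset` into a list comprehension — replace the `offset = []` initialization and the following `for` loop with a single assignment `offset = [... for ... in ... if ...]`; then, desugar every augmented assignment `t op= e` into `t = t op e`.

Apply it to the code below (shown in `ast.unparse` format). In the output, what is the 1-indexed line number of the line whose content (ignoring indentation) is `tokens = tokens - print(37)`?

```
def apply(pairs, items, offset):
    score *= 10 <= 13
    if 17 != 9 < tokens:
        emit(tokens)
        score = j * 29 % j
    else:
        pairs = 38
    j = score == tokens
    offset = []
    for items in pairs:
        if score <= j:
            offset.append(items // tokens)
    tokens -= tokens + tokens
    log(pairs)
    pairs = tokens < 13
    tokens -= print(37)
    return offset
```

Transformed code:
def apply(pairs, items, offset):
    score = score * (10 <= 13)
    if 17 != 9 < tokens:
        emit(tokens)
        score = j * 29 % j
    else:
        pairs = 38
    j = score == tokens
    offset = [items // tokens for items in pairs if score <= j]
    tokens = tokens - (tokens + tokens)
    log(pairs)
    pairs = tokens < 13
    tokens = tokens - print(37)
    return offset

13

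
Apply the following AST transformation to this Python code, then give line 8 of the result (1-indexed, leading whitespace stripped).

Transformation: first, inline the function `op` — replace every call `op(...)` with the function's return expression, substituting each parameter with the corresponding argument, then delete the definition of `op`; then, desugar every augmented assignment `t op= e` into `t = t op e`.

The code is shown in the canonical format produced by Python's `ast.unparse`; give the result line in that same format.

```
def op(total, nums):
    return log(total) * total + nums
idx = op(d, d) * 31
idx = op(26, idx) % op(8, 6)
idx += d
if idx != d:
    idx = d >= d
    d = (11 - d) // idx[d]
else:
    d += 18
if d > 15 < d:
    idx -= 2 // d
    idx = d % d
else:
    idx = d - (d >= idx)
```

Transformed code:
idx = (log(d) * d + d) * 31
idx = (log(26) * 26 + idx) % (log(8) * 8 + 6)
idx = idx + d
if idx != d:
    idx = d >= d
    d = (11 - d) // idx[d]
else:
    d = d + 18
if d > 15 < d:
    idx = idx - 2 // d
    idx = d % d
else:
    idx = d - (d >= idx)

d = d + 18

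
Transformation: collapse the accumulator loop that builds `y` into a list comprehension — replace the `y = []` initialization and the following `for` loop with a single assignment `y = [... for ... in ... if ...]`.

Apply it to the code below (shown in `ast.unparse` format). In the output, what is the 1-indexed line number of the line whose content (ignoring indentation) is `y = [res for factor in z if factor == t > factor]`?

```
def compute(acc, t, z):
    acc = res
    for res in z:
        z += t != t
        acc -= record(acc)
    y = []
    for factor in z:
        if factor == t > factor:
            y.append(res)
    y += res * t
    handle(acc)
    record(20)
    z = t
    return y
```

6

Transformed code:
def compute(acc, t, z):
    acc = res
    for res in z:
        z += t != t
        acc -= record(acc)
    y = [res for factor in z if factor == t > factor]
    y += res * t
    handle(acc)
    record(20)
    z = t
    return y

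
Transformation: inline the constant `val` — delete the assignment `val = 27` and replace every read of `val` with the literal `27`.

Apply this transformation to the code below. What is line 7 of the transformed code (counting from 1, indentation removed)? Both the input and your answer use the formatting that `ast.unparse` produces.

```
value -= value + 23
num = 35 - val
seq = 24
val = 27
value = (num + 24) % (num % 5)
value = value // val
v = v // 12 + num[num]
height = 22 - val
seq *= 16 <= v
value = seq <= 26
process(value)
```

Transformed code:
value -= value + 23
num = 35 - 27
seq = 24
value = (num + 24) % (num % 5)
value = value // 27
v = v // 12 + num[num]
height = 22 - 27
seq *= 16 <= v
value = seq <= 26
process(value)

height = 22 - 27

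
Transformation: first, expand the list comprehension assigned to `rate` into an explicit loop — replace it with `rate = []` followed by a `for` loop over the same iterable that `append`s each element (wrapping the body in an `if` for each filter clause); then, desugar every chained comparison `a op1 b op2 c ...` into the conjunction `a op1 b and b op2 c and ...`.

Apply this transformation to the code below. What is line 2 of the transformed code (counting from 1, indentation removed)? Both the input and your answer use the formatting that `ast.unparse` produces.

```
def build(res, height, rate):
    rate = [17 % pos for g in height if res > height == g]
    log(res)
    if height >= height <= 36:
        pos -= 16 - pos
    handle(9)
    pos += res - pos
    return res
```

Transformed code:
def build(res, height, rate):
    rate = []
    for g in height:
        if res > height and height == g:
            rate.append(17 % pos)
    log(res)
    if height >= height and height <= 36:
        pos -= 16 - pos
    handle(9)
    pos += res - pos
    return res

rate = []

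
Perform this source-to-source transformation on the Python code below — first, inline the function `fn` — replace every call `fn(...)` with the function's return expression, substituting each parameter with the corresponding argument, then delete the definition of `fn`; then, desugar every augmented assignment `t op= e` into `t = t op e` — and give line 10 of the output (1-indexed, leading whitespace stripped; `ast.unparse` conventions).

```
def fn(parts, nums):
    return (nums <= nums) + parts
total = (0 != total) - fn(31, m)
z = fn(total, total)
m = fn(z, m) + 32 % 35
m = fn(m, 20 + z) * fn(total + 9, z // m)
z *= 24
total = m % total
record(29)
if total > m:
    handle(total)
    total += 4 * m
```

Transformed code:
total = (0 != total) - ((m <= m) + 31)
z = (total <= total) + total
m = (m <= m) + z + 32 % 35
m = ((20 + z <= 20 + z) + m) * ((z // m <= z // m) + (total + 9))
z = z * 24
total = m % total
record(29)
if total > m:
    handle(total)
    total = total + 4 * m

total = total + 4 * m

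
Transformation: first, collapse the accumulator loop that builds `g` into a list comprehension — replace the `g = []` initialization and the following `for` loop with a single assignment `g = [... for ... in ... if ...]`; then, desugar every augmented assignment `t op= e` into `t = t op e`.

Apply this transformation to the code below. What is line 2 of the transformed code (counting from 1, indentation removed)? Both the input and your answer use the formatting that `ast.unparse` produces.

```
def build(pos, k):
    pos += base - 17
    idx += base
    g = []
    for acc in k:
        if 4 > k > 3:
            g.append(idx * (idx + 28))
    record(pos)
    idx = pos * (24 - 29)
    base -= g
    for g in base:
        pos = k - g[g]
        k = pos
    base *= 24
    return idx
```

Transformed code:
def build(pos, k):
    pos = pos + (base - 17)
    idx = idx + base
    g = [idx * (idx + 28) for acc in k if 4 > k > 3]
    record(pos)
    idx = pos * (24 - 29)
    base = base - g
    for g in base:
        pos = k - g[g]
        k = pos
    base = base * 24
    return idx

pos = pos + (base - 17)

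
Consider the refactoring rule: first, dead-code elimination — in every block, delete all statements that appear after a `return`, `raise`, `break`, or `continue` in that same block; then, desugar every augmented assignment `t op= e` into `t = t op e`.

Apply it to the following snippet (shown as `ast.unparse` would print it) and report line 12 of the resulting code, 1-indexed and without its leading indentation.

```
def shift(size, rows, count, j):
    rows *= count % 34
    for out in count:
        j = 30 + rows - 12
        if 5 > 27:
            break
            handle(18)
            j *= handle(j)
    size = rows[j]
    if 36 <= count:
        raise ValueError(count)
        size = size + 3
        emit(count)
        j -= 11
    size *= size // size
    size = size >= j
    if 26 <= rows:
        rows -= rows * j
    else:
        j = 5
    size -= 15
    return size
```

Transformed code:
def shift(size, rows, count, j):
    rows = rows * (count % 34)
    for out in count:
        j = 30 + rows - 12
        if 5 > 27:
            break
    size = rows[j]
    if 36 <= count:
        raise ValueError(count)
    size = size * (size // size)
    size = size >= j
    if 26 <= rows:
        rows = rows - rows * j
    else:
        j = 5
    size = size - 15
    return size

if 26 <= rows:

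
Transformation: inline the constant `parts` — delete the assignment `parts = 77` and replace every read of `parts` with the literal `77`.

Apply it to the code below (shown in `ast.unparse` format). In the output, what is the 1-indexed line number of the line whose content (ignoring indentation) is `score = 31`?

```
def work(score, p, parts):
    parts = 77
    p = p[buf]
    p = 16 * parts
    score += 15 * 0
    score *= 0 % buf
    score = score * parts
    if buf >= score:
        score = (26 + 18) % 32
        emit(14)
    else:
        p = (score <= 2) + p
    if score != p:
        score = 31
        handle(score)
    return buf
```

Transformed code:
def work(score, p, parts):
    p = p[buf]
    p = 16 * 77
    score += 15 * 0
    score *= 0 % buf
    score = score * 77
    if buf >= score:
        score = (26 + 18) % 32
        emit(14)
    else:
        p = (score <= 2) + p
    if score != p:
        score = 31
        handle(score)
    return buf

13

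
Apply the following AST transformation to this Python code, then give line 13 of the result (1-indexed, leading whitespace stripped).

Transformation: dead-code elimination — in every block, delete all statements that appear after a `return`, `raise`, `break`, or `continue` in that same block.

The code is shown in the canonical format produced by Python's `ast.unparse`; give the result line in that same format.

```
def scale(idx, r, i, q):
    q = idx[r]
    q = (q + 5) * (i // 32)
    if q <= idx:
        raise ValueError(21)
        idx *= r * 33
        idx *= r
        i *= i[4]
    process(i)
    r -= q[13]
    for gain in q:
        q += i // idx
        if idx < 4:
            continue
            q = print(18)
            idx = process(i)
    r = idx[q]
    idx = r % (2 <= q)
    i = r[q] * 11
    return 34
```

Transformed code:
def scale(idx, r, i, q):
    q = idx[r]
    q = (q + 5) * (i // 32)
    if q <= idx:
        raise ValueError(21)
    process(i)
    r -= q[13]
    for gain in q:
        q += i // idx
        if idx < 4:
            continue
    r = idx[q]
    idx = r % (2 <= q)
    i = r[q] * 11
    return 34

idx = r % (2 <= q)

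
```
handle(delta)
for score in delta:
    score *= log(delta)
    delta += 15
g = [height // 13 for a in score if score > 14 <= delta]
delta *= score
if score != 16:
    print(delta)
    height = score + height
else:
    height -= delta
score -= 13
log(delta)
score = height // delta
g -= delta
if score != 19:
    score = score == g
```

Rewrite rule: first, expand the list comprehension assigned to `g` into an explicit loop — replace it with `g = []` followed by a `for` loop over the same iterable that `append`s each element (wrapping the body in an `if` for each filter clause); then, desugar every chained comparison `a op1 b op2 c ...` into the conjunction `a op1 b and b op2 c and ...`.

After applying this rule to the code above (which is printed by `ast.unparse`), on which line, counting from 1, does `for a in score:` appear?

Transformed code:
handle(delta)
for score in delta:
    score *= log(delta)
    delta += 15
g = []
for a in score:
    if score > 14 and 14 <= delta:
        g.append(height // 13)
delta *= score
if score != 16:
    print(delta)
    height = score + height
else:
    height -= delta
score -= 13
log(delta)
score = height // delta
g -= delta
if score != 19:
    score = score == g

6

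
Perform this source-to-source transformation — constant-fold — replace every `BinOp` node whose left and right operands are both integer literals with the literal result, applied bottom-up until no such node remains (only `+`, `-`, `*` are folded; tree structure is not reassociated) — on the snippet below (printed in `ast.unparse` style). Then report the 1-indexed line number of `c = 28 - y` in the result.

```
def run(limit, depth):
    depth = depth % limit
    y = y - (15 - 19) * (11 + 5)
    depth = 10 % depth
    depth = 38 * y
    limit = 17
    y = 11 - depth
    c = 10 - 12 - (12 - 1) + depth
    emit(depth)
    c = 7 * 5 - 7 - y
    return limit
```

Transformed code:
def run(limit, depth):
    depth = depth % limit
    y = y - -64
    depth = 10 % depth
    depth = 38 * y
    limit = 17
    y = 11 - depth
    c = -13 + depth
    emit(depth)
    c = 28 - y
    return limit

10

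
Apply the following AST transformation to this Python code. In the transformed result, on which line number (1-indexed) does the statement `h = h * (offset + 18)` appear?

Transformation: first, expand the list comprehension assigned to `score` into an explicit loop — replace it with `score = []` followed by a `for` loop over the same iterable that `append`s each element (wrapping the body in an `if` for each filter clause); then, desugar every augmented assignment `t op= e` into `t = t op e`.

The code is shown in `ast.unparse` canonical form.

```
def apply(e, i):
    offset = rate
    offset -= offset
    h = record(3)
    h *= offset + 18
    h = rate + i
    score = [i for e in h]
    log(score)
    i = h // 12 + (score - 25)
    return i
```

Transformed code:
def apply(e, i):
    offset = rate
    offset = offset - offset
    h = record(3)
    h = h * (offset + 18)
    h = rate + i
    score = []
    for e in h:
        score.append(i)
    log(score)
    i = h // 12 + (score - 25)
    return i

5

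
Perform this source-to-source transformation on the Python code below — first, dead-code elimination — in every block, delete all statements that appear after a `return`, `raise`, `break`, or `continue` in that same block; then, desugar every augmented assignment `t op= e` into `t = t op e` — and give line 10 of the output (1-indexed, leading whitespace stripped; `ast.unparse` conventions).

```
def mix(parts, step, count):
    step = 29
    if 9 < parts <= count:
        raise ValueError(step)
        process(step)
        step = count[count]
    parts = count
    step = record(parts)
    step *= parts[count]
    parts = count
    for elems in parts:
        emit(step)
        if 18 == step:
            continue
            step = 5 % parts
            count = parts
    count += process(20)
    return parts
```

emit(step)

Transformed code:
def mix(parts, step, count):
    step = 29
    if 9 < parts <= count:
        raise ValueError(step)
    parts = count
    step = record(parts)
    step = step * parts[count]
    parts = count
    for elems in parts:
        emit(step)
        if 18 == step:
            continue
    count = count + process(20)
    return parts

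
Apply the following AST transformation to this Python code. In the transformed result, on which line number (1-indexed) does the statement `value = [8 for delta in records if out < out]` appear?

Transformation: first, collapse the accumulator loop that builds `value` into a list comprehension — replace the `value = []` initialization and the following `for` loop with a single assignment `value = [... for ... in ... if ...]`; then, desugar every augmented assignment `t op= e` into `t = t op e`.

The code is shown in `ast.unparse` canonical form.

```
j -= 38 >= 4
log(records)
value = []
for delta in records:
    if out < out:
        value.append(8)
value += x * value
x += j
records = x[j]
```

3

Transformed code:
j = j - (38 >= 4)
log(records)
value = [8 for delta in records if out < out]
value = value + x * value
x = x + j
records = x[j]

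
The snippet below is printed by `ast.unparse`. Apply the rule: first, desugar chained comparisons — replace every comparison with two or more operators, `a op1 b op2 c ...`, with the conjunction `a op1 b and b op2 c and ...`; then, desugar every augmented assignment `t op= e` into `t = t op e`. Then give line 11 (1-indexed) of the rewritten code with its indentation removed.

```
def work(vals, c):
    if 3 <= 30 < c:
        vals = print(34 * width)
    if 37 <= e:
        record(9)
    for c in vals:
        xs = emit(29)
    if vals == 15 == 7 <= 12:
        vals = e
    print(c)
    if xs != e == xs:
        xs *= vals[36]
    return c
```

Transformed code:
def work(vals, c):
    if 3 <= 30 and 30 < c:
        vals = print(34 * width)
    if 37 <= e:
        record(9)
    for c in vals:
        xs = emit(29)
    if vals == 15 and 15 == 7 and (7 <= 12):
        vals = e
    print(c)
    if xs != e and e == xs:
        xs = xs * vals[36]
    return c

if xs != e and e == xs:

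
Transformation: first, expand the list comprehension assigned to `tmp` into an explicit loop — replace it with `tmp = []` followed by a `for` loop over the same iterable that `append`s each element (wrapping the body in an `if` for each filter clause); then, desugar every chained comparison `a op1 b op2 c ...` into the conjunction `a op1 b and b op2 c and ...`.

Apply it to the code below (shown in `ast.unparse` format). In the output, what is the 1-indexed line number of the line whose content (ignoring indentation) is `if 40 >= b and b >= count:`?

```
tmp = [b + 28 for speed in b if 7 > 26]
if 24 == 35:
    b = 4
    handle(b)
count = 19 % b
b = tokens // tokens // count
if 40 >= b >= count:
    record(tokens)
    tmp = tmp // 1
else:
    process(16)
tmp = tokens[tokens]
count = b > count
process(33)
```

Transformed code:
tmp = []
for speed in b:
    if 7 > 26:
        tmp.append(b + 28)
if 24 == 35:
    b = 4
    handle(b)
count = 19 % b
b = tokens // tokens // count
if 40 >= b and b >= count:
    record(tokens)
    tmp = tmp // 1
else:
    process(16)
tmp = tokens[tokens]
count = b > count
process(33)

10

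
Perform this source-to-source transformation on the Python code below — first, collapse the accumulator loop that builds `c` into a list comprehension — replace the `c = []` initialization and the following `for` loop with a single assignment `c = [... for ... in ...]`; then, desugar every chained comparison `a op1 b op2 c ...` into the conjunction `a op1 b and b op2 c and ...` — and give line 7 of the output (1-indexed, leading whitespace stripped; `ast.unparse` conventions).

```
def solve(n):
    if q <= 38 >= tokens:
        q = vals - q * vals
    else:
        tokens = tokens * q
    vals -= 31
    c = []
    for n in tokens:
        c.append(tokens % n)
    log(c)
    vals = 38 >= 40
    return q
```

Transformed code:
def solve(n):
    if q <= 38 and 38 >= tokens:
        q = vals - q * vals
    else:
        tokens = tokens * q
    vals -= 31
    c = [tokens % n for n in tokens]
    log(c)
    vals = 38 >= 40
    return q

c = [tokens % n for n in tokens]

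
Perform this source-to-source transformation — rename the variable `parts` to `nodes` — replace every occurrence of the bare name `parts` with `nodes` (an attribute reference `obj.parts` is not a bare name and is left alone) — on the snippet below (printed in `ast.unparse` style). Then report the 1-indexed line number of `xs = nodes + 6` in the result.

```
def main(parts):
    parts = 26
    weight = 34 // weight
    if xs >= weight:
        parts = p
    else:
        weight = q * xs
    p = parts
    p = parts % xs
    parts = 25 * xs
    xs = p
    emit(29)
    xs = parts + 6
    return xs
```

Transformed code:
def main(nodes):
    nodes = 26
    weight = 34 // weight
    if xs >= weight:
        nodes = p
    else:
        weight = q * xs
    p = nodes
    p = nodes % xs
    nodes = 25 * xs
    xs = p
    emit(29)
    xs = nodes + 6
    return xs

13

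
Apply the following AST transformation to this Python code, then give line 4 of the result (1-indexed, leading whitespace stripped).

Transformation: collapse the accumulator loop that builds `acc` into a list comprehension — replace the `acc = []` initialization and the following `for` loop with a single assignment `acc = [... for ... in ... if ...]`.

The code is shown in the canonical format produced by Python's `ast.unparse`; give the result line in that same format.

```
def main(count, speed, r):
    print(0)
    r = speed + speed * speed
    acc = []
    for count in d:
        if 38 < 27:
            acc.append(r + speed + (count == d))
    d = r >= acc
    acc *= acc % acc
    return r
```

acc = [r + speed + (count == d) for count in d if 38 < 27]

Transformed code:
def main(count, speed, r):
    print(0)
    r = speed + speed * speed
    acc = [r + speed + (count == d) for count in d if 38 < 27]
    d = r >= acc
    acc *= acc % acc
    return r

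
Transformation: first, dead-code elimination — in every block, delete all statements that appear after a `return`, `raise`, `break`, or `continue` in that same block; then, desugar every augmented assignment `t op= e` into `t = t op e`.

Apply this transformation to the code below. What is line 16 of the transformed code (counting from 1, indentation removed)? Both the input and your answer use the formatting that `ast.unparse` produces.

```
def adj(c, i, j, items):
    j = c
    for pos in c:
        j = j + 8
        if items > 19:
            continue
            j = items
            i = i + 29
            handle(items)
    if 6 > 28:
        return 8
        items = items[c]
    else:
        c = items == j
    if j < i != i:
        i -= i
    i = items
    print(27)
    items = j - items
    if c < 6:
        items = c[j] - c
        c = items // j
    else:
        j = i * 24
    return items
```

if c < 6:

Transformed code:
def adj(c, i, j, items):
    j = c
    for pos in c:
        j = j + 8
        if items > 19:
            continue
    if 6 > 28:
        return 8
    else:
        c = items == j
    if j < i != i:
        i = i - i
    i = items
    print(27)
    items = j - items
    if c < 6:
        items = c[j] - c
        c = items // j
    else:
        j = i * 24
    return items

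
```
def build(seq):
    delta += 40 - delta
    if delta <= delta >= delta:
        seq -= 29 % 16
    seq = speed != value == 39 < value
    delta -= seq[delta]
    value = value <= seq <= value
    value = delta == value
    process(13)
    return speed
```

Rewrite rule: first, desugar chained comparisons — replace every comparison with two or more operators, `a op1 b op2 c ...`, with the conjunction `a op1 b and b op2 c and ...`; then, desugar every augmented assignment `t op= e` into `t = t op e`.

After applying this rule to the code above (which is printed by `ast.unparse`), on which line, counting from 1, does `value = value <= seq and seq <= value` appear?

Transformed code:
def build(seq):
    delta = delta + (40 - delta)
    if delta <= delta and delta >= delta:
        seq = seq - 29 % 16
    seq = speed != value and value == 39 and (39 < value)
    delta = delta - seq[delta]
    value = value <= seq and seq <= value
    value = delta == value
    process(13)
    return speed

7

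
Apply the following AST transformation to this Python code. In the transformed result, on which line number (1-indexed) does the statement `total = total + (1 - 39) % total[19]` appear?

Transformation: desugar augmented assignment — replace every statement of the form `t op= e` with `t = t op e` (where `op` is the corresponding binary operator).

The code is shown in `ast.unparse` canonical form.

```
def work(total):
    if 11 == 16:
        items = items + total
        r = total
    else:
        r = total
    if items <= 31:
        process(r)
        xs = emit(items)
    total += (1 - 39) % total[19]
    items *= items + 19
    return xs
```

10

Transformed code:
def work(total):
    if 11 == 16:
        items = items + total
        r = total
    else:
        r = total
    if items <= 31:
        process(r)
        xs = emit(items)
    total = total + (1 - 39) % total[19]
    items = items * (items + 19)
    return xs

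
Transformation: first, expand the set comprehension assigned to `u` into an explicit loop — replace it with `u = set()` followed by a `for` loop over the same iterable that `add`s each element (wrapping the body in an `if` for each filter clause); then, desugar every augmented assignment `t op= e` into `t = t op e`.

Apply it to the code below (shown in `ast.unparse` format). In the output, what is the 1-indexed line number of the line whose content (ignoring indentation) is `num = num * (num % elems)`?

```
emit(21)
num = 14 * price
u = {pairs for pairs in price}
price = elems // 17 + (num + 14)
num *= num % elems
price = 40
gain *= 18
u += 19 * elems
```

Transformed code:
emit(21)
num = 14 * price
u = set()
for pairs in price:
    u.add(pairs)
price = elems // 17 + (num + 14)
num = num * (num % elems)
price = 40
gain = gain * 18
u = u + 19 * elems

7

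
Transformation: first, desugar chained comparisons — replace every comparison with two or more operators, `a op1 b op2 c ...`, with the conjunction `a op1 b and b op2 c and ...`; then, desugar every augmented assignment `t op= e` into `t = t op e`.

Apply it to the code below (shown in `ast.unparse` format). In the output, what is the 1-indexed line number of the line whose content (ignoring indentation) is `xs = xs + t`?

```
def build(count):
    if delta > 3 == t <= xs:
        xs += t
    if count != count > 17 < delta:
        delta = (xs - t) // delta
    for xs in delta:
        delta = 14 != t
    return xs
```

Transformed code:
def build(count):
    if delta > 3 and 3 == t and (t <= xs):
        xs = xs + t
    if count != count and count > 17 and (17 < delta):
        delta = (xs - t) // delta
    for xs in delta:
        delta = 14 != t
    return xs

3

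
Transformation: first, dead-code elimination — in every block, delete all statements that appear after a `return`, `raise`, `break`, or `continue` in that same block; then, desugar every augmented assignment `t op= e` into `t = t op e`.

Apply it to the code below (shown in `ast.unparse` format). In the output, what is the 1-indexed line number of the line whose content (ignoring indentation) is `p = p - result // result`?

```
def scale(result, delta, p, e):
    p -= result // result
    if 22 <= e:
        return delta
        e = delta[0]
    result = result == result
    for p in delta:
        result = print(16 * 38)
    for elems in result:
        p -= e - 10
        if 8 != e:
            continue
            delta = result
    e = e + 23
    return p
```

Transformed code:
def scale(result, delta, p, e):
    p = p - result // result
    if 22 <= e:
        return delta
    result = result == result
    for p in delta:
        result = print(16 * 38)
    for elems in result:
        p = p - (e - 10)
        if 8 != e:
            continue
    e = e + 23
    return p

2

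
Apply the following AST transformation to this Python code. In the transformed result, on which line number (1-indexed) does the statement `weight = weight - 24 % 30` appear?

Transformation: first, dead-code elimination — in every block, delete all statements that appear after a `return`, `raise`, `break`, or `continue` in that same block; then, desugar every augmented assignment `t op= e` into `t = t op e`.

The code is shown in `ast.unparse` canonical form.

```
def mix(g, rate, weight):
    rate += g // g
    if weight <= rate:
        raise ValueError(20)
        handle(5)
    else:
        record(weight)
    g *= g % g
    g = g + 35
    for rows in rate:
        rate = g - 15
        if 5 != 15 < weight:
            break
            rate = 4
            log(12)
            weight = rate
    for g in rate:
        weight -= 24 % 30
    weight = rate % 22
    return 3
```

14

Transformed code:
def mix(g, rate, weight):
    rate = rate + g // g
    if weight <= rate:
        raise ValueError(20)
    else:
        record(weight)
    g = g * (g % g)
    g = g + 35
    for rows in rate:
        rate = g - 15
        if 5 != 15 < weight:
            break
    for g in rate:
        weight = weight - 24 % 30
    weight = rate % 22
    return 3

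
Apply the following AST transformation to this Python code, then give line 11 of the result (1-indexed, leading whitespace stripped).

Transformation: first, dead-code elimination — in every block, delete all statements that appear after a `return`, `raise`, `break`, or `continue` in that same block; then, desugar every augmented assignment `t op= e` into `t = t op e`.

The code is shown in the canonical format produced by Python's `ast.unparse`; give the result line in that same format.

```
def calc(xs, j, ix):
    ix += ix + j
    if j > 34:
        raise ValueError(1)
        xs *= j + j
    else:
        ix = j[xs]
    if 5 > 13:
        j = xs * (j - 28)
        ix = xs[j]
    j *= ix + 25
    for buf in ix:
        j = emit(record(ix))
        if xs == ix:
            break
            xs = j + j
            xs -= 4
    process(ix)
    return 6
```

Transformed code:
def calc(xs, j, ix):
    ix = ix + (ix + j)
    if j > 34:
        raise ValueError(1)
    else:
        ix = j[xs]
    if 5 > 13:
        j = xs * (j - 28)
        ix = xs[j]
    j = j * (ix + 25)
    for buf in ix:
        j = emit(record(ix))
        if xs == ix:
            break
    process(ix)
    return 6

for buf in ix:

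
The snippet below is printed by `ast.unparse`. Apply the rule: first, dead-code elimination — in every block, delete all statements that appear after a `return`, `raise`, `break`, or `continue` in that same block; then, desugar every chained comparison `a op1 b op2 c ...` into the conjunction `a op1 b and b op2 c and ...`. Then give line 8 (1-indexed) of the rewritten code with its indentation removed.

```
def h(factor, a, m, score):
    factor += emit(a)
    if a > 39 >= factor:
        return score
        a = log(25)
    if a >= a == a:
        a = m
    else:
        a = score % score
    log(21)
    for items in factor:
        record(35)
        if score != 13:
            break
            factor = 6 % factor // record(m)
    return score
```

Transformed code:
def h(factor, a, m, score):
    factor += emit(a)
    if a > 39 and 39 >= factor:
        return score
    if a >= a and a == a:
        a = m
    else:
        a = score % score
    log(21)
    for items in factor:
        record(35)
        if score != 13:
            break
    return score

a = score % score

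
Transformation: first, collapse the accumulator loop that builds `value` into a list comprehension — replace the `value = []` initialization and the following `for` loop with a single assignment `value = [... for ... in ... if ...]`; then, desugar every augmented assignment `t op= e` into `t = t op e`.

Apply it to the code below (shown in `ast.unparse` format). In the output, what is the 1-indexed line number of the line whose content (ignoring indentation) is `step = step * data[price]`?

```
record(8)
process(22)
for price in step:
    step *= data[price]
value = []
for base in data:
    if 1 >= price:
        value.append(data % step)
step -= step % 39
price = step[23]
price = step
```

Transformed code:
record(8)
process(22)
for price in step:
    step = step * data[price]
value = [data % step for base in data if 1 >= price]
step = step - step % 39
price = step[23]
price = step

4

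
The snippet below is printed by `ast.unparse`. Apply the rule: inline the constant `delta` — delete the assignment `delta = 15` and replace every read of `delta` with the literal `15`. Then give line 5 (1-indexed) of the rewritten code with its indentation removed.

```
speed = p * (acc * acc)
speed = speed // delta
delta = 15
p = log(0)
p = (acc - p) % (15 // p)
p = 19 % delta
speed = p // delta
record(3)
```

p = 19 % 15

Transformed code:
speed = p * (acc * acc)
speed = speed // 15
p = log(0)
p = (acc - p) % (15 // p)
p = 19 % 15
speed = p // 15
record(3)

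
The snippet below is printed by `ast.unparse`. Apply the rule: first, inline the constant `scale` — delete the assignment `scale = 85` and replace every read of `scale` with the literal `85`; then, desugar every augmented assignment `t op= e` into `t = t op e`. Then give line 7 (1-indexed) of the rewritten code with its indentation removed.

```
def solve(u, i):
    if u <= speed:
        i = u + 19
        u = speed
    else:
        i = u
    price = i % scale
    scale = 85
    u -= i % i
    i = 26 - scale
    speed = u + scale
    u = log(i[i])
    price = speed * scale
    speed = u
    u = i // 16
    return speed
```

price = i % 85

Transformed code:
def solve(u, i):
    if u <= speed:
        i = u + 19
        u = speed
    else:
        i = u
    price = i % 85
    u = u - i % i
    i = 26 - 85
    speed = u + 85
    u = log(i[i])
    price = speed * 85
    speed = u
    u = i // 16
    return speed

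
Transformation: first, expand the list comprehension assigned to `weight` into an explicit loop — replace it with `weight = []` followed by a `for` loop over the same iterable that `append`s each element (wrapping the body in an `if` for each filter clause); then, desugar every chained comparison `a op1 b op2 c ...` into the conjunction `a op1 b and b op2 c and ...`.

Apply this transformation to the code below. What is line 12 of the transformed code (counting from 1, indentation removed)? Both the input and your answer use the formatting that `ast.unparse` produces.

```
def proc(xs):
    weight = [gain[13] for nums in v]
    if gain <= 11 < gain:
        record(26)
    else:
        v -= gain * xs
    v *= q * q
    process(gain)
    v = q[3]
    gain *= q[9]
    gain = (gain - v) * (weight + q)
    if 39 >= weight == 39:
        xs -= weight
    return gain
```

Transformed code:
def proc(xs):
    weight = []
    for nums in v:
        weight.append(gain[13])
    if gain <= 11 and 11 < gain:
        record(26)
    else:
        v -= gain * xs
    v *= q * q
    process(gain)
    v = q[3]
    gain *= q[9]
    gain = (gain - v) * (weight + q)
    if 39 >= weight and weight == 39:
        xs -= weight
    return gain

gain *= q[9]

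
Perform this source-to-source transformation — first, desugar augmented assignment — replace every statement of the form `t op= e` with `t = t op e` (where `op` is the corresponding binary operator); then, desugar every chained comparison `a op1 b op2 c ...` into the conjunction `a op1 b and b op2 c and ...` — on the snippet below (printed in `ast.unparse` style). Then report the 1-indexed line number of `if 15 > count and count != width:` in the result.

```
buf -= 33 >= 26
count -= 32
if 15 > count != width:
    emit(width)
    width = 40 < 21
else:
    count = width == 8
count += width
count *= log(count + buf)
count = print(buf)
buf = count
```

Transformed code:
buf = buf - (33 >= 26)
count = count - 32
if 15 > count and count != width:
    emit(width)
    width = 40 < 21
else:
    count = width == 8
count = count + width
count = count * log(count + buf)
count = print(buf)
buf = count

3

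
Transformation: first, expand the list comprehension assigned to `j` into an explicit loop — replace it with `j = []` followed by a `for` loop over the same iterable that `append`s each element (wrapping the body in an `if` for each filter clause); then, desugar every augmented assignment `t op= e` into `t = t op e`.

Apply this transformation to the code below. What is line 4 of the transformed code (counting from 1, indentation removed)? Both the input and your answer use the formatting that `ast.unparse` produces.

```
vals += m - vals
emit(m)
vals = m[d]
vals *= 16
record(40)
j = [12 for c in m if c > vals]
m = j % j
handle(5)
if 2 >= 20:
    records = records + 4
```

vals = vals * 16

Transformed code:
vals = vals + (m - vals)
emit(m)
vals = m[d]
vals = vals * 16
record(40)
j = []
for c in m:
    if c > vals:
        j.append(12)
m = j % j
handle(5)
if 2 >= 20:
    records = records + 4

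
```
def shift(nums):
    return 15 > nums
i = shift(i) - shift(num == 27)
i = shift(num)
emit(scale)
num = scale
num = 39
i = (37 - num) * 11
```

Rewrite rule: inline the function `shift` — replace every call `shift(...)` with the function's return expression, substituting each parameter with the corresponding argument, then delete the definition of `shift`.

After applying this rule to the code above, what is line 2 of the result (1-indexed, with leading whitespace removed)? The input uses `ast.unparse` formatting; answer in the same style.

Transformed code:
i = (15 > i) - (15 > (num == 27))
i = 15 > num
emit(scale)
num = scale
num = 39
i = (37 - num) * 11

i = 15 > num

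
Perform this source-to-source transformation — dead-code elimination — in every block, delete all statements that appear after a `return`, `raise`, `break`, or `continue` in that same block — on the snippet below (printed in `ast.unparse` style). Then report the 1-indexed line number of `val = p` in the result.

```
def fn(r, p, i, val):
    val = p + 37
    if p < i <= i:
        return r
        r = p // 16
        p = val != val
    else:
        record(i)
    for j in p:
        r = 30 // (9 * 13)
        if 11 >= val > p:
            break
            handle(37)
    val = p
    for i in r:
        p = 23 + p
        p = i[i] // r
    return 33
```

Transformed code:
def fn(r, p, i, val):
    val = p + 37
    if p < i <= i:
        return r
    else:
        record(i)
    for j in p:
        r = 30 // (9 * 13)
        if 11 >= val > p:
            break
    val = p
    for i in r:
        p = 23 + p
        p = i[i] // r
    return 33

11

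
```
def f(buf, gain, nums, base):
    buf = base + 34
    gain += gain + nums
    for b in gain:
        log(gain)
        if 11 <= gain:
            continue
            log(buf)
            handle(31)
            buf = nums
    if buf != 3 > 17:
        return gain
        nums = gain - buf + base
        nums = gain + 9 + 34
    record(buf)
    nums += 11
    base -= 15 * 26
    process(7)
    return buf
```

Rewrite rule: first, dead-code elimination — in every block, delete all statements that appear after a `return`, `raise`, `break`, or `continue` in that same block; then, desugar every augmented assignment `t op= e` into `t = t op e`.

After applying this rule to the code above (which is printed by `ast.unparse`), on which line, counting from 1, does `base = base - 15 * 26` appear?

12

Transformed code:
def f(buf, gain, nums, base):
    buf = base + 34
    gain = gain + (gain + nums)
    for b in gain:
        log(gain)
        if 11 <= gain:
            continue
    if buf != 3 > 17:
        return gain
    record(buf)
    nums = nums + 11
    base = base - 15 * 26
    process(7)
    return buf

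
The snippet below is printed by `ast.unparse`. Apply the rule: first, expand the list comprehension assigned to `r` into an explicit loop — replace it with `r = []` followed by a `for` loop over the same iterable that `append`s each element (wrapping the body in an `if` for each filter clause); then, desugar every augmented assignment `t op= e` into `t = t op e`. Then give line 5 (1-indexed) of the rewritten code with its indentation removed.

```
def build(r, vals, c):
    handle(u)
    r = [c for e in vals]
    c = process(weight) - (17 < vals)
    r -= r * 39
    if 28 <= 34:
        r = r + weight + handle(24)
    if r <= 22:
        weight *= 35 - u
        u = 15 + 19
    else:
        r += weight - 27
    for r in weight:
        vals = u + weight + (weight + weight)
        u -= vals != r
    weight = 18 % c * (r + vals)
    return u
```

Transformed code:
def build(r, vals, c):
    handle(u)
    r = []
    for e in vals:
        r.append(c)
    c = process(weight) - (17 < vals)
    r = r - r * 39
    if 28 <= 34:
        r = r + weight + handle(24)
    if r <= 22:
        weight = weight * (35 - u)
        u = 15 + 19
    else:
        r = r + (weight - 27)
    for r in weight:
        vals = u + weight + (weight + weight)
        u = u - (vals != r)
    weight = 18 % c * (r + vals)
    return u

r.append(c)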